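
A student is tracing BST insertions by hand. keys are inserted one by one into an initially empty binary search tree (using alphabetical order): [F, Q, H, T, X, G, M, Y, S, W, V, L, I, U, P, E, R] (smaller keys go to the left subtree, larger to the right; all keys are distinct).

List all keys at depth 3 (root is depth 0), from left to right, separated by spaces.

G M S X

Resulting structure (node: left, right):
  F: L=E, R=Q
  Q: L=H, R=T
  H: L=G, R=M
  T: L=S, R=X
  X: L=W, R=Y
  G: L=–, R=–
  M: L=L, R=P
  Y: L=–, R=–
  S: L=R, R=–
  W: L=V, R=–
  V: L=U, R=–
  L: L=I, R=–
  I: L=–, R=–
  U: L=–, R=–
  P: L=–, R=–
  E: L=–, R=–
  R: L=–, R=–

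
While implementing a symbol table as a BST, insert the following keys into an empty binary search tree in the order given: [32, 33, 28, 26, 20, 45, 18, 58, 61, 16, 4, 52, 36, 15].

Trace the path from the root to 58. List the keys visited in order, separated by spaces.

32 33 45 58

32: root
33: right child of 32 (depth 1)
28: left child of 32 (depth 1)
26: left child of 28 (depth 2)
20: left child of 26 (depth 3)
45: right child of 33 (depth 2)
18: left child of 20 (depth 4)
58: right child of 45 (depth 3)
61: right child of 58 (depth 4)
16: left child of 18 (depth 5)
4: left child of 16 (depth 6)
52: left child of 58 (depth 4)
36: left child of 45 (depth 3)
15: right child of 4 (depth 7)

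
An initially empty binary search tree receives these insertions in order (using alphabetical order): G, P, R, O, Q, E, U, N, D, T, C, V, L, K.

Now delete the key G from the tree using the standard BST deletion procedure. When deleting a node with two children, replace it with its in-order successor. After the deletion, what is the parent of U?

R

G: root
P: right child of G (depth 1)
R: right child of P (depth 2)
O: left child of P (depth 2)
Q: left child of R (depth 3)
E: left child of G (depth 1)
U: right child of R (depth 3)
N: left child of O (depth 3)
D: left child of E (depth 2)
T: left child of U (depth 4)
C: left child of D (depth 3)
V: right child of U (depth 4)
L: left child of N (depth 4)
K: left child of L (depth 5)

Delete G (two children — replace with in-order successor).
After deletion, U's parent is R.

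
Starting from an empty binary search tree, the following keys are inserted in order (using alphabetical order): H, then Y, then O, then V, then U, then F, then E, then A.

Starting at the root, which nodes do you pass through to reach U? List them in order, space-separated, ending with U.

H Y O V U

H: root
Y: right child of H (depth 1)
O: left child of Y (depth 2)
V: right child of O (depth 3)
U: left child of V (depth 4)
F: left child of H (depth 1)
E: left child of F (depth 2)
A: left child of E (depth 3)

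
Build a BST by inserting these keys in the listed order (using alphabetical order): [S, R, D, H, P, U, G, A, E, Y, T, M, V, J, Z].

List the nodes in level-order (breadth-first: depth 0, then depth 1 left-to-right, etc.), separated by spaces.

S R U D T Y A H V Z G P E M J

Resulting structure (node: left, right):
  S: L=R, R=U
  R: L=D, R=–
  D: L=A, R=H
  H: L=G, R=P
  P: L=M, R=–
  U: L=T, R=Y
  G: L=E, R=–
  A: L=–, R=–
  E: L=–, R=–
  Y: L=V, R=Z
  T: L=–, R=–
  M: L=J, R=–
  V: L=–, R=–
  J: L=–, R=–
  Z: L=–, R=–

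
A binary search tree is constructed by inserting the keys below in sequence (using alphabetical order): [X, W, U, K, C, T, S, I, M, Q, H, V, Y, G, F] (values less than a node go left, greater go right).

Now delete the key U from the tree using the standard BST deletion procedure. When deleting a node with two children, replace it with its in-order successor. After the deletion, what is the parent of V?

W

Resulting structure (node: left, right):
  X: L=W, R=Y
  W: L=U, R=–
  U: L=K, R=V
  K: L=C, R=T
  C: L=–, R=I
  T: L=S, R=–
  S: L=M, R=–
  I: L=H, R=–
  M: L=–, R=Q
  Q: L=–, R=–
  H: L=G, R=–
  V: L=–, R=–
  Y: L=–, R=–
  G: L=F, R=–
  F: L=–, R=–

Delete U (two children — replace with in-order successor).
After deletion, V's parent is W.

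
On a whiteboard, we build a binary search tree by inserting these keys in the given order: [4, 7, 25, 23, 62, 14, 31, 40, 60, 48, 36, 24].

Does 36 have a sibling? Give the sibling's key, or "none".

60

Insert 4: tree is empty, so 4 becomes the root.
Insert 7: 7 > 4 → go right. Place as right child of 4.
Insert 25: 25 > 4 → go right; 25 > 7 → go right. Place as right child of 7.
Insert 23: 23 > 4 → go right; 23 > 7 → go right; 23 < 25 → go left. Place as left child of 25.
Insert 62: 62 > 4 → go right; 62 > 7 → go right; 62 > 25 → go right. Place as right child of 25.
Insert 14: 14 > 4 → go right; 14 > 7 → go right; 14 < 25 → go left; 14 < 23 → go left. Place as left child of 23.
Insert 31: 31 > 4 → go right; 31 > 7 → go right; 31 > 25 → go right; 31 < 62 → go left. Place as left child of 62.
Insert 40: 40 > 4 → go right; 40 > 7 → go right; 40 > 25 → go right; 40 < 62 → go left; 40 > 31 → go right. Place as right child of 31.
Insert 60: 60 > 4 → go right; 60 > 7 → go right; 60 > 25 → go right; 60 < 62 → go left; 60 > 31 → go right; 60 > 40 → go right. Place as right child of 40.
Insert 48: 48 > 4 → go right; 48 > 7 → go right; 48 > 25 → go right; 48 < 62 → go left; 48 > 31 → go right; 48 > 40 → go right; 48 < 60 → go left. Place as left child of 60.
Insert 36: 36 > 4 → go right; 36 > 7 → go right; 36 > 25 → go right; 36 < 62 → go left; 36 > 31 → go right; 36 < 40 → go left. Place as left child of 40.
Insert 24: 24 > 4 → go right; 24 > 7 → go right; 24 < 25 → go left; 24 > 23 → go right. Place as right child of 23.

36's parent is 40; the other child of 40 is 60.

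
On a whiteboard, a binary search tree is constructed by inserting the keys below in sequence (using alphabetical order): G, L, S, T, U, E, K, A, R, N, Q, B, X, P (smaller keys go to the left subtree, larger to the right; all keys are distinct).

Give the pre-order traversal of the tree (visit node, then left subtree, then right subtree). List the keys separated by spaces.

Insert G: tree is empty, so G becomes the root.
Insert L: L > G → go right. Place as right child of G.
Insert S: S > G → go right; S > L → go right. Place as right child of L.
Insert T: T > G → go right; T > L → go right; T > S → go right. Place as right child of S.
Insert U: U > G → go right; U > L → go right; U > S → go right; U > T → go right. Place as right child of T.
Insert E: E < G → go left. Place as left child of G.
Insert K: K > G → go right; K < L → go left. Place as left child of L.
Insert A: A < G → go left; A < E → go left. Place as left child of E.
Insert R: R > G → go right; R > L → go right; R < S → go left. Place as left child of S.
Insert N: N > G → go right; N > L → go right; N < S → go left; N < R → go left. Place as left child of R.
Insert Q: Q > G → go right; Q > L → go right; Q < S → go left; Q < R → go left; Q > N → go right. Place as right child of N.
Insert B: B < G → go left; B < E → go left; B > A → go right. Place as right child of A.
Insert X: X > G → go right; X > L → go right; X > S → go right; X > T → go right; X > U → go right. Place as right child of U.
Insert P: P > G → go right; P > L → go right; P < S → go left; P < R → go left; P > N → go right; P < Q → go left. Place as left child of Q.

G E A B L K S R N Q P T U X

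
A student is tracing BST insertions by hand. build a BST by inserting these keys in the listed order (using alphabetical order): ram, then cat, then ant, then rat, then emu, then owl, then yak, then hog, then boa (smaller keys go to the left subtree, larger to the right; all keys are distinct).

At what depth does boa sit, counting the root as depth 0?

Insert ram: tree is empty, so ram becomes the root.
Insert cat: cat < ram → go left. Place as left child of ram.
Insert ant: ant < ram → go left; ant < cat → go left. Place as left child of cat.
Insert rat: rat > ram → go right. Place as right child of ram.
Insert emu: emu < ram → go left; emu > cat → go right. Place as right child of cat.
Insert owl: owl < ram → go left; owl > cat → go right; owl > emu → go right. Place as right child of emu.
Insert yak: yak > ram → go right; yak > rat → go right. Place as right child of rat.
Insert hog: hog < ram → go left; hog > cat → go right; hog > emu → go right; hog < owl → go left. Place as left child of owl.
Insert boa: boa < ram → go left; boa < cat → go left; boa > ant → go right. Place as right child of ant.

Path to boa: ram → cat → ant → boa, which is 3 edges.

3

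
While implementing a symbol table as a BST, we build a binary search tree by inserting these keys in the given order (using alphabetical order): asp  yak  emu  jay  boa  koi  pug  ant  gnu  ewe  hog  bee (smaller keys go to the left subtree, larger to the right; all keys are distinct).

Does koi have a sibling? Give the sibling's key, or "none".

gnu

Insert asp: tree is empty, so asp becomes the root.
Insert yak: yak > asp → go right. Place as right child of asp.
Insert emu: emu > asp → go right; emu < yak → go left. Place as left child of yak.
Insert jay: jay > asp → go right; jay < yak → go left; jay > emu → go right. Place as right child of emu.
Insert boa: boa > asp → go right; boa < yak → go left; boa < emu → go left. Place as left child of emu.
Insert koi: koi > asp → go right; koi < yak → go left; koi > emu → go right; koi > jay → go right. Place as right child of jay.
Insert pug: pug > asp → go right; pug < yak → go left; pug > emu → go right; pug > jay → go right; pug > koi → go right. Place as right child of koi.
Insert ant: ant < asp → go left. Place as left child of asp.
Insert gnu: gnu > asp → go right; gnu < yak → go left; gnu > emu → go right; gnu < jay → go left. Place as left child of jay.
Insert ewe: ewe > asp → go right; ewe < yak → go left; ewe > emu → go right; ewe < jay → go left; ewe < gnu → go left. Place as left child of gnu.
Insert hog: hog > asp → go right; hog < yak → go left; hog > emu → go right; hog < jay → go left; hog > gnu → go right. Place as right child of gnu.
Insert bee: bee > asp → go right; bee < yak → go left; bee < emu → go left; bee < boa → go left. Place as left child of boa.

koi's parent is jay; the other child of jay is gnu.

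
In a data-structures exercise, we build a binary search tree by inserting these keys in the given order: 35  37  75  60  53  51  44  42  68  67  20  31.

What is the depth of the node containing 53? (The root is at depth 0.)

4

35: root
37: right child of 35 (depth 1)
75: right child of 37 (depth 2)
60: left child of 75 (depth 3)
53: left child of 60 (depth 4)
51: left child of 53 (depth 5)
44: left child of 51 (depth 6)
42: left child of 44 (depth 7)
68: right child of 60 (depth 4)
67: left child of 68 (depth 5)
20: left child of 35 (depth 1)
31: right child of 20 (depth 2)

Path to 53: 35 → 37 → 75 → 60 → 53, which is 4 edges.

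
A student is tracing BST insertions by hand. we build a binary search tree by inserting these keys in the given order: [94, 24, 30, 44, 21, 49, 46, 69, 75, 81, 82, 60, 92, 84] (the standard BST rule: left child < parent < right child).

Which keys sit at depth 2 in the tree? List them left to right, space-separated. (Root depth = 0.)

21 30

Insert 94: tree is empty, so 94 becomes the root.
Insert 24: 24 < 94 → go left. Place as left child of 94.
Insert 30: 30 < 94 → go left; 30 > 24 → go right. Place as right child of 24.
Insert 44: 44 < 94 → go left; 44 > 24 → go right; 44 > 30 → go right. Place as right child of 30.
Insert 21: 21 < 94 → go left; 21 < 24 → go left. Place as left child of 24.
Insert 49: 49 < 94 → go left; 49 > 24 → go right; 49 > 30 → go right; 49 > 44 → go right. Place as right child of 44.
Insert 46: 46 < 94 → go left; 46 > 24 → go right; 46 > 30 → go right; 46 > 44 → go right; 46 < 49 → go left. Place as left child of 49.
Insert 69: 69 < 94 → go left; 69 > 24 → go right; 69 > 30 → go right; 69 > 44 → go right; 69 > 49 → go right. Place as right child of 49.
Insert 75: 75 < 94 → go left; 75 > 24 → go right; 75 > 30 → go right; 75 > 44 → go right; 75 > 49 → go right; 75 > 69 → go right. Place as right child of 69.
Insert 81: 81 < 94 → go left; 81 > 24 → go right; 81 > 30 → go right; 81 > 44 → go right; 81 > 49 → go right; 81 > 69 → go right; 81 > 75 → go right. Place as right child of 75.
Insert 82: 82 < 94 → go left; 82 > 24 → go right; 82 > 30 → go right; 82 > 44 → go right; 82 > 49 → go right; 82 > 69 → go right; 82 > 75 → go right; 82 > 81 → go right. Place as right child of 81.
Insert 60: 60 < 94 → go left; 60 > 24 → go right; 60 > 30 → go right; 60 > 44 → go right; 60 > 49 → go right; 60 < 69 → go left. Place as left child of 69.
Insert 92: 92 < 94 → go left; 92 > 24 → go right; 92 > 30 → go right; 92 > 44 → go right; 92 > 49 → go right; 92 > 69 → go right; 92 > 75 → go right; 92 > 81 → go right; 92 > 82 → go right. Place as right child of 82.
Insert 84: 84 < 94 → go left; 84 > 24 → go right; 84 > 30 → go right; 84 > 44 → go right; 84 > 49 → go right; 84 > 69 → go right; 84 > 75 → go right; 84 > 81 → go right; 84 > 82 → go right; 84 < 92 → go left. Place as left child of 92.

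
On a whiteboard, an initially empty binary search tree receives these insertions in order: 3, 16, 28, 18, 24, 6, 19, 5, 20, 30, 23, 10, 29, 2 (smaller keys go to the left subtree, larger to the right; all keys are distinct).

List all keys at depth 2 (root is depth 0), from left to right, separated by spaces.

6 28

3: root
16: right child of 3 (depth 1)
28: right child of 16 (depth 2)
18: left child of 28 (depth 3)
24: right child of 18 (depth 4)
6: left child of 16 (depth 2)
19: left child of 24 (depth 5)
5: left child of 6 (depth 3)
20: right child of 19 (depth 6)
30: right child of 28 (depth 3)
23: right child of 20 (depth 7)
10: right child of 6 (depth 3)
29: left child of 30 (depth 4)
2: left child of 3 (depth 1)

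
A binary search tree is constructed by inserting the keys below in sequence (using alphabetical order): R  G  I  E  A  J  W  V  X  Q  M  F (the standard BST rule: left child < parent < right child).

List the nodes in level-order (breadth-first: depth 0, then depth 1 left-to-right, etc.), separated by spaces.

R G W E I V X A F J Q M

Insert R: tree is empty, so R becomes the root.
Insert G: G < R → go left. Place as left child of R.
Insert I: I < R → go left; I > G → go right. Place as right child of G.
Insert E: E < R → go left; E < G → go left. Place as left child of G.
Insert A: A < R → go left; A < G → go left; A < E → go left. Place as left child of E.
Insert J: J < R → go left; J > G → go right; J > I → go right. Place as right child of I.
Insert W: W > R → go right. Place as right child of R.
Insert V: V > R → go right; V < W → go left. Place as left child of W.
Insert X: X > R → go right; X > W → go right. Place as right child of W.
Insert Q: Q < R → go left; Q > G → go right; Q > I → go right; Q > J → go right. Place as right child of J.
Insert M: M < R → go left; M > G → go right; M > I → go right; M > J → go right; M < Q → go left. Place as left child of Q.
Insert F: F < R → go left; F < G → go left; F > E → go right. Place as right child of E.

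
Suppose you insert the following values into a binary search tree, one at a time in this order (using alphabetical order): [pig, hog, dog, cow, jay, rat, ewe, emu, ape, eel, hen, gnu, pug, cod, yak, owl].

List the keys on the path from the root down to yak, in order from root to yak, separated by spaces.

pig rat yak

pig: root
hog: left child of pig (depth 1)
dog: left child of hog (depth 2)
cow: left child of dog (depth 3)
jay: right child of hog (depth 2)
rat: right child of pig (depth 1)
ewe: right child of dog (depth 3)
emu: left child of ewe (depth 4)
ape: left child of cow (depth 4)
eel: left child of emu (depth 5)
hen: right child of ewe (depth 4)
gnu: left child of hen (depth 5)
pug: left child of rat (depth 2)
cod: right child of ape (depth 5)
yak: right child of rat (depth 2)
owl: right child of jay (depth 3)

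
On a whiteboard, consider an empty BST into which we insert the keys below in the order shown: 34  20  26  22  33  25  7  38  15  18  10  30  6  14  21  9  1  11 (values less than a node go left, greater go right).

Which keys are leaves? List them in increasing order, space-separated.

1 9 11 18 21 25 30 38

Insert 34: tree is empty, so 34 becomes the root.
Insert 20: 20 < 34 → go left. Place as left child of 34.
Insert 26: 26 < 34 → go left; 26 > 20 → go right. Place as right child of 20.
Insert 22: 22 < 34 → go left; 22 > 20 → go right; 22 < 26 → go left. Place as left child of 26.
Insert 33: 33 < 34 → go left; 33 > 20 → go right; 33 > 26 → go right. Place as right child of 26.
Insert 25: 25 < 34 → go left; 25 > 20 → go right; 25 < 26 → go left; 25 > 22 → go right. Place as right child of 22.
Insert 7: 7 < 34 → go left; 7 < 20 → go left. Place as left child of 20.
Insert 38: 38 > 34 → go right. Place as right child of 34.
Insert 15: 15 < 34 → go left; 15 < 20 → go left; 15 > 7 → go right. Place as right child of 7.
Insert 18: 18 < 34 → go left; 18 < 20 → go left; 18 > 7 → go right; 18 > 15 → go right. Place as right child of 15.
Insert 10: 10 < 34 → go left; 10 < 20 → go left; 10 > 7 → go right; 10 < 15 → go left. Place as left child of 15.
Insert 30: 30 < 34 → go left; 30 > 20 → go right; 30 > 26 → go right; 30 < 33 → go left. Place as left child of 33.
Insert 6: 6 < 34 → go left; 6 < 20 → go left; 6 < 7 → go left. Place as left child of 7.
Insert 14: 14 < 34 → go left; 14 < 20 → go left; 14 > 7 → go right; 14 < 15 → go left; 14 > 10 → go right. Place as right child of 10.
Insert 21: 21 < 34 → go left; 21 > 20 → go right; 21 < 26 → go left; 21 < 22 → go left. Place as left child of 22.
Insert 9: 9 < 34 → go left; 9 < 20 → go left; 9 > 7 → go right; 9 < 15 → go left; 9 < 10 → go left. Place as left child of 10.
Insert 1: 1 < 34 → go left; 1 < 20 → go left; 1 < 7 → go left; 1 < 6 → go left. Place as left child of 6.
Insert 11: 11 < 34 → go left; 11 < 20 → go left; 11 > 7 → go right; 11 < 15 → go left; 11 > 10 → go right; 11 < 14 → go left. Place as left child of 14.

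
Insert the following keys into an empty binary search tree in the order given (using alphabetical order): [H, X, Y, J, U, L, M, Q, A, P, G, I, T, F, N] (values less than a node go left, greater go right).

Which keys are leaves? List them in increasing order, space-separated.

H: root
X: right child of H (depth 1)
Y: right child of X (depth 2)
J: left child of X (depth 2)
U: right child of J (depth 3)
L: left child of U (depth 4)
M: right child of L (depth 5)
Q: right child of M (depth 6)
A: left child of H (depth 1)
P: left child of Q (depth 7)
G: right child of A (depth 2)
I: left child of J (depth 3)
T: right child of Q (depth 7)
F: left child of G (depth 3)
N: left child of P (depth 8)

F I N T Y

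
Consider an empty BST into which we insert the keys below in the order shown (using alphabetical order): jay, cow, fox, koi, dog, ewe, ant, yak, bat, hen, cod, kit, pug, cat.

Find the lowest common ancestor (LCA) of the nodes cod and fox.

Insert jay: tree is empty, so jay becomes the root.
Insert cow: cow < jay → go left. Place as left child of jay.
Insert fox: fox < jay → go left; fox > cow → go right. Place as right child of cow.
Insert koi: koi > jay → go right. Place as right child of jay.
Insert dog: dog < jay → go left; dog > cow → go right; dog < fox → go left. Place as left child of fox.
Insert ewe: ewe < jay → go left; ewe > cow → go right; ewe < fox → go left; ewe > dog → go right. Place as right child of dog.
Insert ant: ant < jay → go left; ant < cow → go left. Place as left child of cow.
Insert yak: yak > jay → go right; yak > koi → go right. Place as right child of koi.
Insert bat: bat < jay → go left; bat < cow → go left; bat > ant → go right. Place as right child of ant.
Insert hen: hen < jay → go left; hen > cow → go right; hen > fox → go right. Place as right child of fox.
Insert cod: cod < jay → go left; cod < cow → go left; cod > ant → go right; cod > bat → go right. Place as right child of bat.
Insert kit: kit > jay → go right; kit < koi → go left. Place as left child of koi.
Insert pug: pug > jay → go right; pug > koi → go right; pug < yak → go left. Place as left child of yak.
Insert cat: cat < jay → go left; cat < cow → go left; cat > ant → go right; cat > bat → go right; cat < cod → go left. Place as left child of cod.

Path to cod: jay → cow → ant → bat → cod
Path to fox: jay → cow → fox
The paths share a prefix ending at cow, then split left and right.

cow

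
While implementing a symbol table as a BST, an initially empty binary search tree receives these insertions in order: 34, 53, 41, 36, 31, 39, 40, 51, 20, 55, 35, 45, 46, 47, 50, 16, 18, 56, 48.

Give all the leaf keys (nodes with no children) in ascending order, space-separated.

18 35 40 48 56

Insert 34: tree is empty, so 34 becomes the root.
Insert 53: 53 > 34 → go right. Place as right child of 34.
Insert 41: 41 > 34 → go right; 41 < 53 → go left. Place as left child of 53.
Insert 36: 36 > 34 → go right; 36 < 53 → go left; 36 < 41 → go left. Place as left child of 41.
Insert 31: 31 < 34 → go left. Place as left child of 34.
Insert 39: 39 > 34 → go right; 39 < 53 → go left; 39 < 41 → go left; 39 > 36 → go right. Place as right child of 36.
Insert 40: 40 > 34 → go right; 40 < 53 → go left; 40 < 41 → go left; 40 > 36 → go right; 40 > 39 → go right. Place as right child of 39.
Insert 51: 51 > 34 → go right; 51 < 53 → go left; 51 > 41 → go right. Place as right child of 41.
Insert 20: 20 < 34 → go left; 20 < 31 → go left. Place as left child of 31.
Insert 55: 55 > 34 → go right; 55 > 53 → go right. Place as right child of 53.
Insert 35: 35 > 34 → go right; 35 < 53 → go left; 35 < 41 → go left; 35 < 36 → go left. Place as left child of 36.
Insert 45: 45 > 34 → go right; 45 < 53 → go left; 45 > 41 → go right; 45 < 51 → go left. Place as left child of 51.
Insert 46: 46 > 34 → go right; 46 < 53 → go left; 46 > 41 → go right; 46 < 51 → go left; 46 > 45 → go right. Place as right child of 45.
Insert 47: 47 > 34 → go right; 47 < 53 → go left; 47 > 41 → go right; 47 < 51 → go left; 47 > 45 → go right; 47 > 46 → go right. Place as right child of 46.
Insert 50: 50 > 34 → go right; 50 < 53 → go left; 50 > 41 → go right; 50 < 51 → go left; 50 > 45 → go right; 50 > 46 → go right; 50 > 47 → go right. Place as right child of 47.
Insert 16: 16 < 34 → go left; 16 < 31 → go left; 16 < 20 → go left. Place as left child of 20.
Insert 18: 18 < 34 → go left; 18 < 31 → go left; 18 < 20 → go left; 18 > 16 → go right. Place as right child of 16.
Insert 56: 56 > 34 → go right; 56 > 53 → go right; 56 > 55 → go right. Place as right child of 55.
Insert 48: 48 > 34 → go right; 48 < 53 → go left; 48 > 41 → go right; 48 < 51 → go left; 48 > 45 → go right; 48 > 46 → go right; 48 > 47 → go right; 48 < 50 → go left. Place as left child of 50.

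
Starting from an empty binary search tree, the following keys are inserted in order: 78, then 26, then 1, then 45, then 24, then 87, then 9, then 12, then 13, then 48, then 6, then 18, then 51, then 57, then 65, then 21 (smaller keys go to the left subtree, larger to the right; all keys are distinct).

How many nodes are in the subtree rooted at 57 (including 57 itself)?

Insert 78: tree is empty, so 78 becomes the root.
Insert 26: 26 < 78 → go left. Place as left child of 78.
Insert 1: 1 < 78 → go left; 1 < 26 → go left. Place as left child of 26.
Insert 45: 45 < 78 → go left; 45 > 26 → go right. Place as right child of 26.
Insert 24: 24 < 78 → go left; 24 < 26 → go left; 24 > 1 → go right. Place as right child of 1.
Insert 87: 87 > 78 → go right. Place as right child of 78.
Insert 9: 9 < 78 → go left; 9 < 26 → go left; 9 > 1 → go right; 9 < 24 → go left. Place as left child of 24.
Insert 12: 12 < 78 → go left; 12 < 26 → go left; 12 > 1 → go right; 12 < 24 → go left; 12 > 9 → go right. Place as right child of 9.
Insert 13: 13 < 78 → go left; 13 < 26 → go left; 13 > 1 → go right; 13 < 24 → go left; 13 > 9 → go right; 13 > 12 → go right. Place as right child of 12.
Insert 48: 48 < 78 → go left; 48 > 26 → go right; 48 > 45 → go right. Place as right child of 45.
Insert 6: 6 < 78 → go left; 6 < 26 → go left; 6 > 1 → go right; 6 < 24 → go left; 6 < 9 → go left. Place as left child of 9.
Insert 18: 18 < 78 → go left; 18 < 26 → go left; 18 > 1 → go right; 18 < 24 → go left; 18 > 9 → go right; 18 > 12 → go right; 18 > 13 → go right. Place as right child of 13.
Insert 51: 51 < 78 → go left; 51 > 26 → go right; 51 > 45 → go right; 51 > 48 → go right. Place as right child of 48.
Insert 57: 57 < 78 → go left; 57 > 26 → go right; 57 > 45 → go right; 57 > 48 → go right; 57 > 51 → go right. Place as right child of 51.
Insert 65: 65 < 78 → go left; 65 > 26 → go right; 65 > 45 → go right; 65 > 48 → go right; 65 > 51 → go right; 65 > 57 → go right. Place as right child of 57.
Insert 21: 21 < 78 → go left; 21 < 26 → go left; 21 > 1 → go right; 21 < 24 → go left; 21 > 9 → go right; 21 > 12 → go right; 21 > 13 → go right; 21 > 18 → go right. Place as right child of 18.

Subtree rooted at 57 contains: 57, 65 — 2 nodes.

2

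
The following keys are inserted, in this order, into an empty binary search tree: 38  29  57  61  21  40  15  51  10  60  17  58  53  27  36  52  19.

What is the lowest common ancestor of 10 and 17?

38: root
29: left child of 38 (depth 1)
57: right child of 38 (depth 1)
61: right child of 57 (depth 2)
21: left child of 29 (depth 2)
40: left child of 57 (depth 2)
15: left child of 21 (depth 3)
51: right child of 40 (depth 3)
10: left child of 15 (depth 4)
60: left child of 61 (depth 3)
17: right child of 15 (depth 4)
58: left child of 60 (depth 4)
53: right child of 51 (depth 4)
27: right child of 21 (depth 3)
36: right child of 29 (depth 2)
52: left child of 53 (depth 5)
19: right child of 17 (depth 5)

Path to 10: 38 → 29 → 21 → 15 → 10
Path to 17: 38 → 29 → 21 → 15 → 17
The paths share a prefix ending at 15, then split left and right.

15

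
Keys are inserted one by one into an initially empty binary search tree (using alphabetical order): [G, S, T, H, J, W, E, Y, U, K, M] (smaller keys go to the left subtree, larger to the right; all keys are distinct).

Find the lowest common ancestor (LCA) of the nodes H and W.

Insert G: tree is empty, so G becomes the root.
Insert S: S > G → go right. Place as right child of G.
Insert T: T > G → go right; T > S → go right. Place as right child of S.
Insert H: H > G → go right; H < S → go left. Place as left child of S.
Insert J: J > G → go right; J < S → go left; J > H → go right. Place as right child of H.
Insert W: W > G → go right; W > S → go right; W > T → go right. Place as right child of T.
Insert E: E < G → go left. Place as left child of G.
Insert Y: Y > G → go right; Y > S → go right; Y > T → go right; Y > W → go right. Place as right child of W.
Insert U: U > G → go right; U > S → go right; U > T → go right; U < W → go left. Place as left child of W.
Insert K: K > G → go right; K < S → go left; K > H → go right; K > J → go right. Place as right child of J.
Insert M: M > G → go right; M < S → go left; M > H → go right; M > J → go right; M > K → go right. Place as right child of K.

Path to H: G → S → H
Path to W: G → S → T → W
The paths share a prefix ending at S, then split left and right.

S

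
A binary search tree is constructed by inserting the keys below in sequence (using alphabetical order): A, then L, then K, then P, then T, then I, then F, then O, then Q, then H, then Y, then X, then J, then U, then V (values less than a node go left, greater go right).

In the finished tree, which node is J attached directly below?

Insert A: tree is empty, so A becomes the root.
Insert L: L > A → go right. Place as right child of A.
Insert K: K > A → go right; K < L → go left. Place as left child of L.
Insert P: P > A → go right; P > L → go right. Place as right child of L.
Insert T: T > A → go right; T > L → go right; T > P → go right. Place as right child of P.
Insert I: I > A → go right; I < L → go left; I < K → go left. Place as left child of K.
Insert F: F > A → go right; F < L → go left; F < K → go left; F < I → go left. Place as left child of I.
Insert O: O > A → go right; O > L → go right; O < P → go left. Place as left child of P.
Insert Q: Q > A → go right; Q > L → go right; Q > P → go right; Q < T → go left. Place as left child of T.
Insert H: H > A → go right; H < L → go left; H < K → go left; H < I → go left; H > F → go right. Place as right child of F.
Insert Y: Y > A → go right; Y > L → go right; Y > P → go right; Y > T → go right. Place as right child of T.
Insert X: X > A → go right; X > L → go right; X > P → go right; X > T → go right; X < Y → go left. Place as left child of Y.
Insert J: J > A → go right; J < L → go left; J < K → go left; J > I → go right. Place as right child of I.
Insert U: U > A → go right; U > L → go right; U > P → go right; U > T → go right; U < Y → go left; U < X → go left. Place as left child of X.
Insert V: V > A → go right; V > L → go right; V > P → go right; V > T → go right; V < Y → go left; V < X → go left; V > U → go right. Place as right child of U.

I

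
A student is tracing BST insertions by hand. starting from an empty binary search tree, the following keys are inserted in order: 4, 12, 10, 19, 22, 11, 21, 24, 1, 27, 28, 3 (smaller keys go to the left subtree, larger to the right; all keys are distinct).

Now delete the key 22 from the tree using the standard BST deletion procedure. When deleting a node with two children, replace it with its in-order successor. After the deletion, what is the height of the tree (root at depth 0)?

4: root
12: right child of 4 (depth 1)
10: left child of 12 (depth 2)
19: right child of 12 (depth 2)
22: right child of 19 (depth 3)
11: right child of 10 (depth 3)
21: left child of 22 (depth 4)
24: right child of 22 (depth 4)
1: left child of 4 (depth 1)
27: right child of 24 (depth 5)
28: right child of 27 (depth 6)
3: right child of 1 (depth 2)

Delete 22 (two children — replace with in-order successor).
After deletion, deepest node is 28 at depth 5.

5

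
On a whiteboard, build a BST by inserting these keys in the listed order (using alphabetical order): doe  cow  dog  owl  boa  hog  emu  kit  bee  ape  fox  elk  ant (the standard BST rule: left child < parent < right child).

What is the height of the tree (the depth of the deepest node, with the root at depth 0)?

Resulting structure (node: left, right):
  doe: L=cow, R=dog
  cow: L=boa, R=–
  dog: L=–, R=owl
  owl: L=hog, R=–
  boa: L=bee, R=–
  hog: L=emu, R=kit
  emu: L=elk, R=fox
  kit: L=–, R=–
  bee: L=ape, R=–
  ape: L=ant, R=–
  fox: L=–, R=–
  elk: L=–, R=–
  ant: L=–, R=–

The deepest node is fox at depth 5.

5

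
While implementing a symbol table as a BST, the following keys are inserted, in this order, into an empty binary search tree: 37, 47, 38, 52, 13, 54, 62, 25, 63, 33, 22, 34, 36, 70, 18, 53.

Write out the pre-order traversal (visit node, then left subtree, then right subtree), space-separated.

37: root
47: right child of 37 (depth 1)
38: left child of 47 (depth 2)
52: right child of 47 (depth 2)
13: left child of 37 (depth 1)
54: right child of 52 (depth 3)
62: right child of 54 (depth 4)
25: right child of 13 (depth 2)
63: right child of 62 (depth 5)
33: right child of 25 (depth 3)
22: left child of 25 (depth 3)
34: right child of 33 (depth 4)
36: right child of 34 (depth 5)
70: right child of 63 (depth 6)
18: left child of 22 (depth 4)
53: left child of 54 (depth 4)

37 13 25 22 18 33 34 36 47 38 52 54 53 62 63 70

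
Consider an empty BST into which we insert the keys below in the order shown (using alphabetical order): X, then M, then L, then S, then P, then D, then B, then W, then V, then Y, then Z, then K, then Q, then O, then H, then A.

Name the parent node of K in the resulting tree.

D

Insert X: tree is empty, so X becomes the root.
Insert M: M < X → go left. Place as left child of X.
Insert L: L < X → go left; L < M → go left. Place as left child of M.
Insert S: S < X → go left; S > M → go right. Place as right child of M.
Insert P: P < X → go left; P > M → go right; P < S → go left. Place as left child of S.
Insert D: D < X → go left; D < M → go left; D < L → go left. Place as left child of L.
Insert B: B < X → go left; B < M → go left; B < L → go left; B < D → go left. Place as left child of D.
Insert W: W < X → go left; W > M → go right; W > S → go right. Place as right child of S.
Insert V: V < X → go left; V > M → go right; V > S → go right; V < W → go left. Place as left child of W.
Insert Y: Y > X → go right. Place as right child of X.
Insert Z: Z > X → go right; Z > Y → go right. Place as right child of Y.
Insert K: K < X → go left; K < M → go left; K < L → go left; K > D → go right. Place as right child of D.
Insert Q: Q < X → go left; Q > M → go right; Q < S → go left; Q > P → go right. Place as right child of P.
Insert O: O < X → go left; O > M → go right; O < S → go left; O < P → go left. Place as left child of P.
Insert H: H < X → go left; H < M → go left; H < L → go left; H > D → go right; H < K → go left. Place as left child of K.
Insert A: A < X → go left; A < M → go left; A < L → go left; A < D → go left; A < B → go left. Place as left child of B.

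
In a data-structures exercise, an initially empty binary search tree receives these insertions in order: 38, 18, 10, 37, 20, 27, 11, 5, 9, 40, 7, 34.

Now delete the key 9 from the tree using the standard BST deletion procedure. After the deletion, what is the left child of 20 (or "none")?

38: root
18: left child of 38 (depth 1)
10: left child of 18 (depth 2)
37: right child of 18 (depth 2)
20: left child of 37 (depth 3)
27: right child of 20 (depth 4)
11: right child of 10 (depth 3)
5: left child of 10 (depth 3)
9: right child of 5 (depth 4)
40: right child of 38 (depth 1)
7: left child of 9 (depth 5)
34: right child of 27 (depth 5)

Delete 9 (at most one child — splice it out).
After deletion, 20's left child: none.

none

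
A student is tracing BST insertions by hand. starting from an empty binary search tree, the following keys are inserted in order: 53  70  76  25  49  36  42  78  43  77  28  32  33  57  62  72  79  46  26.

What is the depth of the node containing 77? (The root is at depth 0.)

53: root
70: right child of 53 (depth 1)
76: right child of 70 (depth 2)
25: left child of 53 (depth 1)
49: right child of 25 (depth 2)
36: left child of 49 (depth 3)
42: right child of 36 (depth 4)
78: right child of 76 (depth 3)
43: right child of 42 (depth 5)
77: left child of 78 (depth 4)
28: left child of 36 (depth 4)
32: right child of 28 (depth 5)
33: right child of 32 (depth 6)
57: left child of 70 (depth 2)
62: right child of 57 (depth 3)
72: left child of 76 (depth 3)
79: right child of 78 (depth 4)
46: right child of 43 (depth 6)
26: left child of 28 (depth 5)

Path to 77: 53 → 70 → 76 → 78 → 77, which is 4 edges.

4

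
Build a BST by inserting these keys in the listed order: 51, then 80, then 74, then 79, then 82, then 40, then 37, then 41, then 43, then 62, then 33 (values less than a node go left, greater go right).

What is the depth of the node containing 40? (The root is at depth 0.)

1

Insert 51: tree is empty, so 51 becomes the root.
Insert 80: 80 > 51 → go right. Place as right child of 51.
Insert 74: 74 > 51 → go right; 74 < 80 → go left. Place as left child of 80.
Insert 79: 79 > 51 → go right; 79 < 80 → go left; 79 > 74 → go right. Place as right child of 74.
Insert 82: 82 > 51 → go right; 82 > 80 → go right. Place as right child of 80.
Insert 40: 40 < 51 → go left. Place as left child of 51.
Insert 37: 37 < 51 → go left; 37 < 40 → go left. Place as left child of 40.
Insert 41: 41 < 51 → go left; 41 > 40 → go right. Place as right child of 40.
Insert 43: 43 < 51 → go left; 43 > 40 → go right; 43 > 41 → go right. Place as right child of 41.
Insert 62: 62 > 51 → go right; 62 < 80 → go left; 62 < 74 → go left. Place as left child of 74.
Insert 33: 33 < 51 → go left; 33 < 40 → go left; 33 < 37 → go left. Place as left child of 37.

Path to 40: 51 → 40, which is 1 edge.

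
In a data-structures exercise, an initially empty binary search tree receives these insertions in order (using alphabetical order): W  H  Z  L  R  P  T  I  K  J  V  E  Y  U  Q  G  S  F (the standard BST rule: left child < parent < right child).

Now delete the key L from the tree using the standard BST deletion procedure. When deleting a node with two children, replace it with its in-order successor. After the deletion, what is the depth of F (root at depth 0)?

4

Insert W: tree is empty, so W becomes the root.
Insert H: H < W → go left. Place as left child of W.
Insert Z: Z > W → go right. Place as right child of W.
Insert L: L < W → go left; L > H → go right. Place as right child of H.
Insert R: R < W → go left; R > H → go right; R > L → go right. Place as right child of L.
Insert P: P < W → go left; P > H → go right; P > L → go right; P < R → go left. Place as left child of R.
Insert T: T < W → go left; T > H → go right; T > L → go right; T > R → go right. Place as right child of R.
Insert I: I < W → go left; I > H → go right; I < L → go left. Place as left child of L.
Insert K: K < W → go left; K > H → go right; K < L → go left; K > I → go right. Place as right child of I.
Insert J: J < W → go left; J > H → go right; J < L → go left; J > I → go right; J < K → go left. Place as left child of K.
Insert V: V < W → go left; V > H → go right; V > L → go right; V > R → go right; V > T → go right. Place as right child of T.
Insert E: E < W → go left; E < H → go left. Place as left child of H.
Insert Y: Y > W → go right; Y < Z → go left. Place as left child of Z.
Insert U: U < W → go left; U > H → go right; U > L → go right; U > R → go right; U > T → go right; U < V → go left. Place as left child of V.
Insert Q: Q < W → go left; Q > H → go right; Q > L → go right; Q < R → go left; Q > P → go right. Place as right child of P.
Insert G: G < W → go left; G < H → go left; G > E → go right. Place as right child of E.
Insert S: S < W → go left; S > H → go right; S > L → go right; S > R → go right; S < T → go left. Place as left child of T.
Insert F: F < W → go left; F < H → go left; F > E → go right; F < G → go left. Place as left child of G.

Delete L (two children — replace with in-order successor).
After deletion, path to F: W → H → E → G → F.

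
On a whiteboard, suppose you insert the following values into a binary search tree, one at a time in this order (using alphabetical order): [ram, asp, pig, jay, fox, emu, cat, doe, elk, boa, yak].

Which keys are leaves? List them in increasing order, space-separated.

boa elk yak

Insert ram: tree is empty, so ram becomes the root.
Insert asp: asp < ram → go left. Place as left child of ram.
Insert pig: pig < ram → go left; pig > asp → go right. Place as right child of asp.
Insert jay: jay < ram → go left; jay > asp → go right; jay < pig → go left. Place as left child of pig.
Insert fox: fox < ram → go left; fox > asp → go right; fox < pig → go left; fox < jay → go left. Place as left child of jay.
Insert emu: emu < ram → go left; emu > asp → go right; emu < pig → go left; emu < jay → go left; emu < fox → go left. Place as left child of fox.
Insert cat: cat < ram → go left; cat > asp → go right; cat < pig → go left; cat < jay → go left; cat < fox → go left; cat < emu → go left. Place as left child of emu.
Insert doe: doe < ram → go left; doe > asp → go right; doe < pig → go left; doe < jay → go left; doe < fox → go left; doe < emu → go left; doe > cat → go right. Place as right child of cat.
Insert elk: elk < ram → go left; elk > asp → go right; elk < pig → go left; elk < jay → go left; elk < fox → go left; elk < emu → go left; elk > cat → go right; elk > doe → go right. Place as right child of doe.
Insert boa: boa < ram → go left; boa > asp → go right; boa < pig → go left; boa < jay → go left; boa < fox → go left; boa < emu → go left; boa < cat → go left. Place as left child of cat.
Insert yak: yak > ram → go right. Place as right child of ram.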